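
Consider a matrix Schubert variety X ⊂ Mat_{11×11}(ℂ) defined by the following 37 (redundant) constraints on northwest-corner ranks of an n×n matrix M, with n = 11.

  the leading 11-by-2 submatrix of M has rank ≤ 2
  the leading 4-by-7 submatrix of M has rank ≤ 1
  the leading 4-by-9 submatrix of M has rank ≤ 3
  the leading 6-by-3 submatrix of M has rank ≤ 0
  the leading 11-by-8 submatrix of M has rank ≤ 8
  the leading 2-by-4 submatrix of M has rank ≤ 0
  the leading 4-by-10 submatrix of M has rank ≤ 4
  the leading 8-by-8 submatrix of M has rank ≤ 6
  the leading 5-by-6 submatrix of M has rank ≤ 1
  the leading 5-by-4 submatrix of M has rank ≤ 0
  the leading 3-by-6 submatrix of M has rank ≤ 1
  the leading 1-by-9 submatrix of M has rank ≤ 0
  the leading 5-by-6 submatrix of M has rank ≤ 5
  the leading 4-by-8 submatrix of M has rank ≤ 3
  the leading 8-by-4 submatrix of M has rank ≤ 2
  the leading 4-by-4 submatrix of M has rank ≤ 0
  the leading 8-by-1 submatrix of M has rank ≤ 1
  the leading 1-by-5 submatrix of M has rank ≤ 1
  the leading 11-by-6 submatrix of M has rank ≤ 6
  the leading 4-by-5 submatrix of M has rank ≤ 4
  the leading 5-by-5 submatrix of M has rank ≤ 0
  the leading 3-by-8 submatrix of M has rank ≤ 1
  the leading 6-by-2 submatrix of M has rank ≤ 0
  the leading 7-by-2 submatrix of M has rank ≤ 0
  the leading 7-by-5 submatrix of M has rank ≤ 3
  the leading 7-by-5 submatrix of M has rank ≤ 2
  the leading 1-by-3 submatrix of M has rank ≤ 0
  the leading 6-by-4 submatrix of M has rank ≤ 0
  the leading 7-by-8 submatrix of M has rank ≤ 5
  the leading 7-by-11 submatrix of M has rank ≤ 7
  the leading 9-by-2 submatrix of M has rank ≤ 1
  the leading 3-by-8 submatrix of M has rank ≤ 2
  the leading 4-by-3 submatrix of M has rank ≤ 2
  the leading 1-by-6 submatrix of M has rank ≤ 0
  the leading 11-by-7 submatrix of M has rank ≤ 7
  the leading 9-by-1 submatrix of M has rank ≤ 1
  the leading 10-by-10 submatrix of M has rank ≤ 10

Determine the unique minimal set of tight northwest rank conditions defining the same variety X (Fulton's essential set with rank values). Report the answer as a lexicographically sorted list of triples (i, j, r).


Rank table r_w(11×11) implied by the 37 constraints:

  row 1: 0 0 0 0 0 0 0 0 0 1 1
  row 2: 0 0 0 0 0 1 1 1 1 2 2
  row 3: 0 0 0 0 0 1 1 1 2 3 3
  row 4: 0 0 0 0 0 1 1 2 3 4 4
  row 5: 0 0 0 0 0 1 2 3 4 5 5
  row 6: 0 0 0 0 1 2 3 4 5 6 6
  row 7: 0 0 1 1 2 3 4 5 6 7 7
  row 8: 1 1 2 2 3 4 5 6 7 8 8
  row 9: 1 1 2 3 4 5 6 7 8 9 9
  row 10: 1 2 3 4 5 6 7 8 9 10 10
  row 11: 1 2 3 4 5 6 7 8 9 10 11

hence w(1..11) = (10, 6, 9, 8, 7, 5, 3, 1, 4, 2, 11).

7 SE-corners of the 39-cell Rothe diagram give Ess(w):

[(1, 9, 0), (3, 8, 1), (4, 7, 1), (5, 5, 0), (6, 4, 0), (7, 2, 0), (9, 2, 1)]


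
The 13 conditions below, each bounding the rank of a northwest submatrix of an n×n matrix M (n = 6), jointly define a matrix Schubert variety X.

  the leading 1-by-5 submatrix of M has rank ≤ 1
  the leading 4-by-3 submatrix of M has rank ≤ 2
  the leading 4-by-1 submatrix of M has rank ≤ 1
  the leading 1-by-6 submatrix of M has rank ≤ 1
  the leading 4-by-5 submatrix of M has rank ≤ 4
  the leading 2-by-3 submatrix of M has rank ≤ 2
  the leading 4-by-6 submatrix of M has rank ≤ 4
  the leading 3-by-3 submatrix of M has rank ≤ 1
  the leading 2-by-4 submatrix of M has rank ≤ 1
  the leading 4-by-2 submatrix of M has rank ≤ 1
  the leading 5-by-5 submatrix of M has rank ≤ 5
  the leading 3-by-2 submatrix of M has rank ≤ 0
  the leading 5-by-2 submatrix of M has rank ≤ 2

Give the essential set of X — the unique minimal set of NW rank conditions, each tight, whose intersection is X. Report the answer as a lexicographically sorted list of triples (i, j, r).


Rank table r_w(6×6) implied by the 13 constraints:

  row 1: 0  0  1  1  1  1
  row 2: 0  0  1  1  2  2
  row 3: 0  0  1  2  3  3
  row 4: 1  1  2  3  4  4
  row 5: 1  2  3  4  5  5
  row 6: 1  2  3  4  5  6

so w = (3, 5, 4, 1, 2, 6).

|D(w)|=7, |Ess(w)|=2:

[(2, 4, 1), (3, 2, 0)]


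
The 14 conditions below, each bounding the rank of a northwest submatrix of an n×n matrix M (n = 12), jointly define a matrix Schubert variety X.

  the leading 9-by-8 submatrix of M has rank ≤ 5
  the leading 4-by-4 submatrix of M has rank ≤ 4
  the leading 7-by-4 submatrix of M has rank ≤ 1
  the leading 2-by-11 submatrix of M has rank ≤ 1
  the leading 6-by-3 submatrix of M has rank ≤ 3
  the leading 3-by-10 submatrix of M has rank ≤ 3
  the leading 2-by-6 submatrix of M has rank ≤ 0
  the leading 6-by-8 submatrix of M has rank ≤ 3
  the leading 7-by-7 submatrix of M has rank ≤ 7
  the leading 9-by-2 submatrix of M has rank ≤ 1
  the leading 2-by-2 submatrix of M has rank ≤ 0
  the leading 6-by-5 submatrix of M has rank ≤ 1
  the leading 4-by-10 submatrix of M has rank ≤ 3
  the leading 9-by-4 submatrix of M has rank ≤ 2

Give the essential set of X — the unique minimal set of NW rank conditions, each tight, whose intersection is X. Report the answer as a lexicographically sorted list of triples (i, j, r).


Computing R[i][j] = min implied NW-rank bound (n=12, 14 conditions):

  i=1: 0, 0, 0, 0, 0, 0, 1, 1, 1, 1, 1, 1
  i=2: 0, 0, 0, 0, 0, 0, 1, 1, 1, 1, 1, 2
  i=3: 1, 1, 1, 1, 1, 1, 2, 2, 2, 2, 2, 3
  i=4: 1, 1, 1, 1, 1, 2, 3, 3, 3, 3, 3, 4
  i=5: 1, 1, 1, 1, 1, 2, 3, 3, 4, 4, 4, 5
  i=6: 1, 1, 1, 1, 1, 2, 3, 3, 4, 5, 5, 6
  i=7: 1, 1, 1, 1, 2, 3, 4, 4, 5, 6, 6, 7
  i=8: 1, 1, 2, 2, 3, 4, 5, 5, 6, 7, 7, 8
  i=9: 1, 1, 2, 2, 3, 4, 5, 5, 6, 7, 8, 9
  i=10: 1, 2, 3, 3, 4, 5, 6, 6, 7, 8, 9, 10
  i=11: 1, 2, 3, 4, 5, 6, 7, 7, 8, 9, 10, 11
  i=12: 1, 2, 3, 4, 5, 6, 7, 8, 9, 10, 11, 12

the unique w with this rank table is (7, 12, 1, 6, 9, 10, 5, 3, 11, 2, 4, 8).

|D(w)|=37, |Ess(w)|=8:

[(2, 6, 0), (2, 11, 1), (6, 5, 1), (6, 8, 3), (7, 4, 1), (9, 2, 1), (9, 4, 2), (9, 8, 5)]


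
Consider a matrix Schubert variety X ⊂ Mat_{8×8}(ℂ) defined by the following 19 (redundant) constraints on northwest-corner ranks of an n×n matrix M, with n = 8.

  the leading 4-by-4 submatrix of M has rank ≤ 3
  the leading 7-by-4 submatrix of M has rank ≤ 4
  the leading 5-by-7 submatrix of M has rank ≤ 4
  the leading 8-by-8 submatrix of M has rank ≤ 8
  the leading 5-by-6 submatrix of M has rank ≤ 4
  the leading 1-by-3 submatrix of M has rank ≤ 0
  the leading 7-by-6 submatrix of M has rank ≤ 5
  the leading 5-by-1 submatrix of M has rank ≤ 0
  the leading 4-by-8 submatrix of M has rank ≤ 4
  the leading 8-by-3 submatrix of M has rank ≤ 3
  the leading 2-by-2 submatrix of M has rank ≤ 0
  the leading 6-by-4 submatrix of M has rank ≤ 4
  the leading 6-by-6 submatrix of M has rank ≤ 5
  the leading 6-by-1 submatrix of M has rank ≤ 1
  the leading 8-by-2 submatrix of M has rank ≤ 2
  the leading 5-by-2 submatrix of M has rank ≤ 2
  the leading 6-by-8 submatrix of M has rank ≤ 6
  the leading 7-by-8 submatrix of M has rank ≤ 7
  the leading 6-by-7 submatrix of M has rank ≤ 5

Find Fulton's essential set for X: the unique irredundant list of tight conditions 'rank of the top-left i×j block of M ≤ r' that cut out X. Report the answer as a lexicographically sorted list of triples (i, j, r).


Recovering R(i,j) via the rank-extension bound from the 19 conditions:

  i=1: 0 | 0 | 0 | 1 | 1 | 1 | 1 | 1
  i=2: 0 | 0 | 1 | 2 | 2 | 2 | 2 | 2
  i=3: 0 | 1 | 2 | 3 | 3 | 3 | 3 | 3
  i=4: 0 | 1 | 2 | 3 | 4 | 4 | 4 | 4
  i=5: 0 | 1 | 2 | 3 | 4 | 4 | 4 | 5
  i=6: 1 | 2 | 3 | 4 | 5 | 5 | 5 | 6
  i=7: 1 | 2 | 3 | 4 | 5 | 5 | 6 | 7
  i=8: 1 | 2 | 3 | 4 | 5 | 6 | 7 | 8

so w = (4, 3, 2, 5, 8, 1, 7, 6).

Fulton essential set (5 of the 11 Rothe cells):

[(1, 3, 0), (2, 2, 0), (5, 1, 0), (5, 7, 4), (7, 6, 5)]


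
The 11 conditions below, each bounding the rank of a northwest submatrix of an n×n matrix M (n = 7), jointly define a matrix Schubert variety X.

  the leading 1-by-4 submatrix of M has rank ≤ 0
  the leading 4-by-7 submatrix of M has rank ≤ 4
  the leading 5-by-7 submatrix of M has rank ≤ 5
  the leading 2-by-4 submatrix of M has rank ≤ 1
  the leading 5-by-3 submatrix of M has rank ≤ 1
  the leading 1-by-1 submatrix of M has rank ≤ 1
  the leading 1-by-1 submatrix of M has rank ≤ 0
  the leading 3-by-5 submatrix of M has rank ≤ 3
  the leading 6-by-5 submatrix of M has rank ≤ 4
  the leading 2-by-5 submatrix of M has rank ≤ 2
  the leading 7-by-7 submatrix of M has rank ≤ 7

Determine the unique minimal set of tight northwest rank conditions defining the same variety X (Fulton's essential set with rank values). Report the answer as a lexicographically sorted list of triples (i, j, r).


The tightest implied rank at each (i,j), from the 11 conditions:

  R[1]: 0, 0, 0, 0, 1, 1, 1
  R[2]: 1, 1, 1, 1, 2, 2, 2
  R[3]: 1, 1, 1, 2, 3, 3, 3
  R[4]: 1, 1, 1, 2, 3, 4, 4
  R[5]: 1, 1, 1, 2, 3, 4, 5
  R[6]: 1, 2, 2, 3, 4, 5, 6
  R[7]: 1, 2, 3, 4, 5, 6, 7

the unique w with this rank table is (5, 1, 4, 6, 7, 2, 3).

D(w) has 10 cells with 2 SE-corners; essential set:

[(1, 4, 0), (5, 3, 1)]


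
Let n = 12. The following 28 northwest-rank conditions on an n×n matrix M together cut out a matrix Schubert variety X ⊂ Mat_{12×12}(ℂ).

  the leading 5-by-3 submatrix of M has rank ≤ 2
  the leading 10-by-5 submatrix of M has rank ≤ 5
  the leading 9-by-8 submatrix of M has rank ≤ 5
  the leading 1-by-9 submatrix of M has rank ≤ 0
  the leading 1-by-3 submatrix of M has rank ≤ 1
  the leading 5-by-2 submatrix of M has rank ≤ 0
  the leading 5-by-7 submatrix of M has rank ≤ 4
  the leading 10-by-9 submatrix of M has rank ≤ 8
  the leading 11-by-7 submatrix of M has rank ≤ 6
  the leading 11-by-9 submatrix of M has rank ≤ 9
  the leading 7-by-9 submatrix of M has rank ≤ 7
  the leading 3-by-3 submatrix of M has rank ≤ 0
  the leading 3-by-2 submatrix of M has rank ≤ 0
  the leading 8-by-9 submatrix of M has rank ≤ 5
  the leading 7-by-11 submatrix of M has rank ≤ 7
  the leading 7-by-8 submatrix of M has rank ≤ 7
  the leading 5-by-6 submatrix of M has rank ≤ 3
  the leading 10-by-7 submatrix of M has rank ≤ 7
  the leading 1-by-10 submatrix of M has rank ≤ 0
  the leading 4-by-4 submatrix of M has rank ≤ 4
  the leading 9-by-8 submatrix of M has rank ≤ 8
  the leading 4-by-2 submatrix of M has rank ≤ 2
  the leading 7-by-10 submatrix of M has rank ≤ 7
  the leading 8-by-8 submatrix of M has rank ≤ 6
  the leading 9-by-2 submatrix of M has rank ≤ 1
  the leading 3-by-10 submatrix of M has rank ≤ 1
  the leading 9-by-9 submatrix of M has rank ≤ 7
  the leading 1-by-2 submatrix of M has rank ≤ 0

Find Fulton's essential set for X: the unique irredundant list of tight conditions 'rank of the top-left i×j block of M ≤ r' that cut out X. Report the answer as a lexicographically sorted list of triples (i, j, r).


Computing R[i][j] = min implied NW-rank bound (n=12, 28 conditions):

  0 0 0 0 0 0 0 0 0 0 1 1
  0 0 0 1 1 1 1 1 1 1 2 2
  0 0 0 1 1 1 1 1 1 1 2 3
  0 0 1 2 2 2 2 2 2 2 3 4
  0 0 1 2 3 3 3 3 3 3 4 5
  1 1 2 3 4 4 4 4 4 4 5 6
  1 1 2 3 4 5 5 5 5 5 6 7
  1 1 2 3 4 5 5 5 5 6 7 8
  1 1 2 3 4 5 5 5 6 7 8 9
  1 2 3 4 5 6 6 6 7 8 9 10
  1 2 3 4 5 6 6 7 8 9 10 11
  1 2 3 4 5 6 7 8 9 10 11 12

hence w(1..12) = (11, 4, 12, 3, 5, 1, 6, 10, 9, 2, 8, 7).

Rothe diagram D(w) (35 cells), 8 SE-corners (essential conditions):

[(1, 10, 0), (3, 3, 0), (3, 10, 1), (5, 2, 0), (8, 9, 5), (9, 2, 1), (9, 8, 5), (11, 7, 6)]


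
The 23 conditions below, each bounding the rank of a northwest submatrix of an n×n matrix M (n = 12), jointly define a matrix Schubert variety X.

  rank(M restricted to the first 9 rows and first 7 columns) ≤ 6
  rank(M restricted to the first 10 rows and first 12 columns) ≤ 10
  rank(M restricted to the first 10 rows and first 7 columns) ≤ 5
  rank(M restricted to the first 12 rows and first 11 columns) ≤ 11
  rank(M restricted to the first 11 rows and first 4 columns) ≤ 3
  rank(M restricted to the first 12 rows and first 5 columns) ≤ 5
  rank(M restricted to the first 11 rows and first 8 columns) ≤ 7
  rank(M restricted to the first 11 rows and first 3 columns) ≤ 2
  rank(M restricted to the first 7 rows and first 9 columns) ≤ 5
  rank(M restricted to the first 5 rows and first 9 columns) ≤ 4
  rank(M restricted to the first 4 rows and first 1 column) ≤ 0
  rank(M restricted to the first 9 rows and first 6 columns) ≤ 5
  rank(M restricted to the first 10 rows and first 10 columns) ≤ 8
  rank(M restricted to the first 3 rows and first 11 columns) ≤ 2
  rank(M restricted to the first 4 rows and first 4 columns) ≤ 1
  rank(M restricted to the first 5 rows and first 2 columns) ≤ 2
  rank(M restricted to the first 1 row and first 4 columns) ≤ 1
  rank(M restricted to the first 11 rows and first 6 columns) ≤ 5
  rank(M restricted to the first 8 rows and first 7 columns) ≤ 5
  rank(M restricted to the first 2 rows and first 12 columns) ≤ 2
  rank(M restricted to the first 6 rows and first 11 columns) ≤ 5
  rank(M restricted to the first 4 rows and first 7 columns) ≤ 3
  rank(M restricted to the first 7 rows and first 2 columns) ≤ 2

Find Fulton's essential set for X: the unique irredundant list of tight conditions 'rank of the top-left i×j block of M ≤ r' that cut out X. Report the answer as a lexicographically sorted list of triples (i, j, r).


Recovering R(i,j) via the rank-extension bound from the 23 conditions:

  R[1]: 0, 1, 1, 1, 1, 1, 1, 1, 1, 1, 1, 1
  R[2]: 0, 1, 1, 1, 2, 2, 2, 2, 2, 2, 2, 2
  R[3]: 0, 1, 1, 1, 2, 2, 2, 2, 2, 2, 2, 3
  R[4]: 0, 1, 1, 1, 2, 3, 3, 3, 3, 3, 3, 4
  R[5]: 1, 2, 2, 2, 3, 4, 4, 4, 4, 4, 4, 5
  R[6]: 1, 2, 2, 3, 4, 5, 5, 5, 5, 5, 5, 6
  R[7]: 1, 2, 2, 3, 4, 5, 5, 5, 5, 6, 6, 7
  R[8]: 1, 2, 2, 3, 4, 5, 5, 6, 6, 7, 7, 8
  R[9]: 1, 2, 2, 3, 4, 5, 5, 6, 7, 8, 8, 9
  R[10]: 1, 2, 2, 3, 4, 5, 5, 6, 7, 8, 9, 10
  R[11]: 1, 2, 2, 3, 4, 5, 6, 7, 8, 9, 10, 11
  R[12]: 1, 2, 3, 4, 5, 6, 7, 8, 9, 10, 11, 12

giving w = (2, 5, 12, 6, 1, 4, 10, 8, 9, 11, 7, 3) via Δ²R.

6 SE-corners of the 28-cell Rothe diagram give Ess(w):

[(3, 11, 2), (4, 1, 0), (4, 4, 1), (7, 9, 5), (10, 7, 5), (11, 3, 2)]


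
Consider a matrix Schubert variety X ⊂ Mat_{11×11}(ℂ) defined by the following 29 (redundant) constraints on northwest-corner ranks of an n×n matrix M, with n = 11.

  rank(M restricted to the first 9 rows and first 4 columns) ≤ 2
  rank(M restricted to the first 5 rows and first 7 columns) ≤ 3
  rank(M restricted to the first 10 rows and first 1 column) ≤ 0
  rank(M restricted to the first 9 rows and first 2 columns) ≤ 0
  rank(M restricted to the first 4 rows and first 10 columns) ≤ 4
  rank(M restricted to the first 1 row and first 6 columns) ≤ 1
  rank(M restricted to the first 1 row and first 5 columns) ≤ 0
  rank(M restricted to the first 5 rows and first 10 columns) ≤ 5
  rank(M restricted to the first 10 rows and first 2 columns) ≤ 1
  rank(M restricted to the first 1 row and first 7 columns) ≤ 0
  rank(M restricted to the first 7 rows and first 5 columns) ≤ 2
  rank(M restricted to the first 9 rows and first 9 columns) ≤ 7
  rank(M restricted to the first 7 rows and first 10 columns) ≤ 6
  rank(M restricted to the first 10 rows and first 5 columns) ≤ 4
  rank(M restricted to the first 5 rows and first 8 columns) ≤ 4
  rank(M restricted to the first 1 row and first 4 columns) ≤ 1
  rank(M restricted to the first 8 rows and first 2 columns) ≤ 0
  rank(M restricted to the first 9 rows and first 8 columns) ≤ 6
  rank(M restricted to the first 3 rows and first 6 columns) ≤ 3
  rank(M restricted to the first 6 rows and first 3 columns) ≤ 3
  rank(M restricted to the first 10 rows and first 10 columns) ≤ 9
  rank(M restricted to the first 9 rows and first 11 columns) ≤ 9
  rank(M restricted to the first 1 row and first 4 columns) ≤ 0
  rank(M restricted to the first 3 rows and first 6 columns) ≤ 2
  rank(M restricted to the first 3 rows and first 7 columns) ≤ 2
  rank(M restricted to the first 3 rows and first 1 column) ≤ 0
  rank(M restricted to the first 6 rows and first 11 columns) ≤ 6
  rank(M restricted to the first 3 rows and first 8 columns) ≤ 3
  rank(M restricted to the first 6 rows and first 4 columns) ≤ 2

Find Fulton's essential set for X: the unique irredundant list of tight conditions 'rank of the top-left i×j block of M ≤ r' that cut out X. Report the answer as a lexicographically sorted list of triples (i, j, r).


Rank table r_w(11×11) implied by the 29 constraints:

  0 | 0 | 0 | 0 | 0 | 0 | 0 | 1 | 1 | 1 | 1
  0 | 0 | 1 | 1 | 1 | 1 | 1 | 2 | 2 | 2 | 2
  0 | 0 | 1 | 2 | 2 | 2 | 2 | 3 | 3 | 3 | 3
  0 | 0 | 1 | 2 | 2 | 3 | 3 | 4 | 4 | 4 | 4
  0 | 0 | 1 | 2 | 2 | 3 | 3 | 4 | 5 | 5 | 5
  0 | 0 | 1 | 2 | 2 | 3 | 4 | 5 | 6 | 6 | 6
  0 | 0 | 1 | 2 | 2 | 3 | 4 | 5 | 6 | 6 | 7
  0 | 0 | 1 | 2 | 3 | 4 | 5 | 6 | 7 | 7 | 8
  0 | 0 | 1 | 2 | 3 | 4 | 5 | 6 | 7 | 8 | 9
  0 | 1 | 2 | 3 | 4 | 5 | 6 | 7 | 8 | 9 | 10
  1 | 2 | 3 | 4 | 5 | 6 | 7 | 8 | 9 | 10 | 11

giving w = (8, 3, 4, 6, 9, 7, 11, 5, 10, 2, 1) via Δ²R.

Fulton essential set (6 of the 30 Rothe cells):

[(1, 7, 0), (5, 7, 3), (7, 5, 2), (7, 10, 6), (9, 2, 0), (10, 1, 0)]


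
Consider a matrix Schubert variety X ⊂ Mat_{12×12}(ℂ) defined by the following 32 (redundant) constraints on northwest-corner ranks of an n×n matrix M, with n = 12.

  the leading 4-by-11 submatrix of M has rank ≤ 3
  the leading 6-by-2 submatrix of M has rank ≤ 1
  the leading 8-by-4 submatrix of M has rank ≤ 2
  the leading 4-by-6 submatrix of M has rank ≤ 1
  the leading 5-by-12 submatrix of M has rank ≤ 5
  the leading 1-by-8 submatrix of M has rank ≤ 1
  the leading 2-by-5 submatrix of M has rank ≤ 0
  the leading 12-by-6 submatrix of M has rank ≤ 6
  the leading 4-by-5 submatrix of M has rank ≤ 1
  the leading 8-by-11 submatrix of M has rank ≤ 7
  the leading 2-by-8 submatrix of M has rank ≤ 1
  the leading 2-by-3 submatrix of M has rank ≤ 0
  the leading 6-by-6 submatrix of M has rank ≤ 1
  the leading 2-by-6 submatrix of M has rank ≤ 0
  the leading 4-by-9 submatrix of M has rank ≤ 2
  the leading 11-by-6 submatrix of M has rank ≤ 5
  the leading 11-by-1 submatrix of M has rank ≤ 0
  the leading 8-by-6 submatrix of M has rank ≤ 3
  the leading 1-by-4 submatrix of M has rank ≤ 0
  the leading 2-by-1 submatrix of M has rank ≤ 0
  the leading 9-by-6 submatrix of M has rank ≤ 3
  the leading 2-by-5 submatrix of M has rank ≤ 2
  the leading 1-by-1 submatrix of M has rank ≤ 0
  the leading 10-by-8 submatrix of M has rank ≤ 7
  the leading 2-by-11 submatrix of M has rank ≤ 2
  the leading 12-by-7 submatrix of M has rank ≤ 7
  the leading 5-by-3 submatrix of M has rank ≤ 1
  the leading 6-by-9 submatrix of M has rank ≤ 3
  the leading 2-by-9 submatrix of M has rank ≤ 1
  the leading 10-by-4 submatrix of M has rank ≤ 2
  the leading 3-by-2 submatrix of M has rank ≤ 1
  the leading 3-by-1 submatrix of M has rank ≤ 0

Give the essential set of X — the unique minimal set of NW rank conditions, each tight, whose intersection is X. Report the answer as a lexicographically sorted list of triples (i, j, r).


Reconstructing r_w from the 32 given conditions:

  i=1: 0 | 0 | 0 | 0 | 0 | 0 | 1 | 1 | 1 | 1 | 1 | 1
  i=2: 0 | 0 | 0 | 0 | 0 | 0 | 1 | 1 | 1 | 2 | 2 | 2
  i=3: 0 | 1 | 1 | 1 | 1 | 1 | 2 | 2 | 2 | 3 | 3 | 3
  i=4: 0 | 1 | 1 | 1 | 1 | 1 | 2 | 2 | 2 | 3 | 3 | 4
  i=5: 0 | 1 | 1 | 1 | 1 | 1 | 2 | 3 | 3 | 4 | 4 | 5
  i=6: 0 | 1 | 1 | 1 | 1 | 1 | 2 | 3 | 3 | 4 | 5 | 6
  i=7: 0 | 1 | 2 | 2 | 2 | 2 | 3 | 4 | 4 | 5 | 6 | 7
  i=8: 0 | 1 | 2 | 2 | 3 | 3 | 4 | 5 | 5 | 6 | 7 | 8
  i=9: 0 | 1 | 2 | 2 | 3 | 3 | 4 | 5 | 6 | 7 | 8 | 9
  i=10: 0 | 1 | 2 | 2 | 3 | 4 | 5 | 6 | 7 | 8 | 9 | 10
  i=11: 0 | 1 | 2 | 3 | 4 | 5 | 6 | 7 | 8 | 9 | 10 | 11
  i=12: 1 | 2 | 3 | 4 | 5 | 6 | 7 | 8 | 9 | 10 | 11 | 12

reading off 1-entries of Δ²R: w = (7, 10, 2, 12, 8, 11, 3, 5, 9, 6, 4, 1).

Rothe diagram D(w) (43 cells), 9 SE-corners (essential conditions):

[(2, 6, 0), (2, 9, 1), (4, 9, 2), (4, 11, 3), (6, 6, 1), (6, 9, 3), (9, 6, 3), (10, 4, 2), (11, 1, 0)]


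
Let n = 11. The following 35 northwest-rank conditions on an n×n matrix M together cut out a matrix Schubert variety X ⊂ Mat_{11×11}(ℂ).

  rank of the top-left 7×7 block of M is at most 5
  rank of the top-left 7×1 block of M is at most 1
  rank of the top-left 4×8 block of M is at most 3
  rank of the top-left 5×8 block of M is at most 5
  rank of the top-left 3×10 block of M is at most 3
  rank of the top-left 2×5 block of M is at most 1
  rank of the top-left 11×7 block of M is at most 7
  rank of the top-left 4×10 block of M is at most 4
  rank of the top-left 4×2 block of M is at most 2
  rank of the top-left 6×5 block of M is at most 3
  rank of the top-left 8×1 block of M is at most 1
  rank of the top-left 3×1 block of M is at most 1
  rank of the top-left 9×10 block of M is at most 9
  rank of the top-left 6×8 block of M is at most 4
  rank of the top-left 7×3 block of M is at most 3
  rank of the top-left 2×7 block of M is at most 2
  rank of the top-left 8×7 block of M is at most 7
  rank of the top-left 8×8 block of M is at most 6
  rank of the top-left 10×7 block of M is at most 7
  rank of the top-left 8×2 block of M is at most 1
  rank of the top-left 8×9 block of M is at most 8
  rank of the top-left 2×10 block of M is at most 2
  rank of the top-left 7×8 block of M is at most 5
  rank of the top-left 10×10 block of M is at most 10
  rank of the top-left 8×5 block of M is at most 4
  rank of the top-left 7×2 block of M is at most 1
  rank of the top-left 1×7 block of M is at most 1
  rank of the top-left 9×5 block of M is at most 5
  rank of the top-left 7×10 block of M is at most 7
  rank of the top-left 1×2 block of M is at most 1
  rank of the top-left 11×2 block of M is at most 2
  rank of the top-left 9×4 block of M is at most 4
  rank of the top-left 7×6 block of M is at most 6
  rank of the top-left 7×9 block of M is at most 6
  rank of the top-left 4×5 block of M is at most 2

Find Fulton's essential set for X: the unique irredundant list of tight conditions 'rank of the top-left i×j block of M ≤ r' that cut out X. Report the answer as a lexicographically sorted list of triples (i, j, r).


Rank table r_w(11×11) implied by the 35 constraints:

  R[1]: 1  1  1  1  1  1  1  1  1  1  1
  R[2]: 1  1  1  1  1  2  2  2  2  2  2
  R[3]: 1  1  2  2  2  3  3  3  3  3  3
  R[4]: 1  1  2  2  2  3  3  3  4  4  4
  R[5]: 1  1  2  3  3  4  4  4  5  5  5
  R[6]: 1  1  2  3  3  4  4  4  5  6  6
  R[7]: 1  1  2  3  4  5  5  5  6  7  7
  R[8]: 1  1  2  3  4  5  6  6  7  8  8
  R[9]: 1  2  3  4  5  6  7  7  8  9  9
  R[10]: 1  2  3  4  5  6  7  8  9  10  10
  R[11]: 1  2  3  4  5  6  7  8  9  10  11

second differences of R give the permutation w = (1, 6, 3, 9, 4, 10, 5, 7, 2, 8, 11).

|D(w)|=17, |Ess(w)|=6:

[(2, 5, 1), (4, 5, 2), (4, 8, 3), (6, 5, 3), (6, 8, 4), (8, 2, 1)]


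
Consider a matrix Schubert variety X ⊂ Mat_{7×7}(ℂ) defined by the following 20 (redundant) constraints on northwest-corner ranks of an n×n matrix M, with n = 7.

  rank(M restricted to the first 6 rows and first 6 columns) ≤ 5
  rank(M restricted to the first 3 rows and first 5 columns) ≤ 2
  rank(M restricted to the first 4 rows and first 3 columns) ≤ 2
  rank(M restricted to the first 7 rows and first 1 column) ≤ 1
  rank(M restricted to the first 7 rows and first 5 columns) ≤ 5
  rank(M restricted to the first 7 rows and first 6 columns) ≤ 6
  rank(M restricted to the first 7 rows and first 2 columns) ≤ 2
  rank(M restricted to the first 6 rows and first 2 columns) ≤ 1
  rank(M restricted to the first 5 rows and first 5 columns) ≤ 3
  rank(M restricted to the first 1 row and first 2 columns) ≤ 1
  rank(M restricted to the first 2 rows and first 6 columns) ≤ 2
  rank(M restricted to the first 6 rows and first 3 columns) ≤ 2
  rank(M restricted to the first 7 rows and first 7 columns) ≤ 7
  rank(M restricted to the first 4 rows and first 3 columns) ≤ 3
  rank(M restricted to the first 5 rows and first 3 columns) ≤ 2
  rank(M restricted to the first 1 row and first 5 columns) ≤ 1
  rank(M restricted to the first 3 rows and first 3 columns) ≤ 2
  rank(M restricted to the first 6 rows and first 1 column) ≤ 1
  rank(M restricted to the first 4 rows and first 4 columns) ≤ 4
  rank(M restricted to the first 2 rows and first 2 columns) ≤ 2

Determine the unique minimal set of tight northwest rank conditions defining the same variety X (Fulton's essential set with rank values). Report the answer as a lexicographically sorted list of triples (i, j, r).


Computing R[i][j] = min implied NW-rank bound (n=7, 20 conditions):

  i=1: 1 | 1 | 1 | 1 | 1 | 1 | 1
  i=2: 1 | 1 | 2 | 2 | 2 | 2 | 2
  i=3: 1 | 1 | 2 | 2 | 2 | 3 | 3
  i=4: 1 | 1 | 2 | 3 | 3 | 4 | 4
  i=5: 1 | 1 | 2 | 3 | 3 | 4 | 5
  i=6: 1 | 1 | 2 | 3 | 4 | 5 | 6
  i=7: 1 | 2 | 3 | 4 | 5 | 6 | 7

so w = (1, 3, 6, 4, 7, 5, 2).

3 SE-corners of the 8-cell Rothe diagram give Ess(w):

[(3, 5, 2), (5, 5, 3), (6, 2, 1)]


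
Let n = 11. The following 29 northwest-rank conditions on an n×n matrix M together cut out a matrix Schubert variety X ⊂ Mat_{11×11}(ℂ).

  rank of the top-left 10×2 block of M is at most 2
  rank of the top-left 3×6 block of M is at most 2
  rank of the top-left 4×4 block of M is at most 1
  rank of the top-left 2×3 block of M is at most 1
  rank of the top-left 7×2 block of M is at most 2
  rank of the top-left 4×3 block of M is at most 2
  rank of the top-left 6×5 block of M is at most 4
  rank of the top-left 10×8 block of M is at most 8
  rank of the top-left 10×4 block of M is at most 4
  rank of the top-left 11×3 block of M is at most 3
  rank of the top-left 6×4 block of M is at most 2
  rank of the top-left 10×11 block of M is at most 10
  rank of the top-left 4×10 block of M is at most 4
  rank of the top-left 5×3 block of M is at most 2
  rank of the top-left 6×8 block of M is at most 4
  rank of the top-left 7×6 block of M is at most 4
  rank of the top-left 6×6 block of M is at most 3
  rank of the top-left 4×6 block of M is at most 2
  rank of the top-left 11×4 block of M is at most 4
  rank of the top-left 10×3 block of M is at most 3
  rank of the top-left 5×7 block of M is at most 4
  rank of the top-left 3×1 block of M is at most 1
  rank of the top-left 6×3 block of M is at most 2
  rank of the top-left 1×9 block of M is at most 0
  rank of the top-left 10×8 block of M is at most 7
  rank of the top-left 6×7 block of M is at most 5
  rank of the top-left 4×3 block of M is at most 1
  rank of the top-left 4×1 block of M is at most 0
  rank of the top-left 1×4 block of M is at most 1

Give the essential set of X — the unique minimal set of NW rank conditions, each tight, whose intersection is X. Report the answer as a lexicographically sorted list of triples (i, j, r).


Computing R[i][j] = min implied NW-rank bound (n=11, 29 conditions):

  R[1]: 0 0 0 0 0 0 0 0 0 1 1
  R[2]: 0 1 1 1 1 1 1 1 1 2 2
  R[3]: 0 1 1 1 2 2 2 2 2 3 3
  R[4]: 0 1 1 1 2 2 3 3 3 4 4
  R[5]: 1 2 2 2 3 3 4 4 4 5 5
  R[6]: 1 2 2 2 3 3 4 4 5 6 6
  R[7]: 1 2 3 3 4 4 5 5 6 7 7
  R[8]: 1 2 3 4 5 5 6 6 7 8 8
  R[9]: 1 2 3 4 5 6 7 7 8 9 9
  R[10]: 1 2 3 4 5 6 7 7 8 9 10
  R[11]: 1 2 3 4 5 6 7 8 9 10 11

second differences of R give the permutation w = (10, 2, 5, 7, 1, 9, 3, 4, 6, 11, 8).

|D(w)|=22, |Ess(w)|=8:

[(1, 9, 0), (4, 1, 0), (4, 4, 1), (4, 6, 2), (6, 4, 2), (6, 6, 3), (6, 8, 4), (10, 8, 7)]


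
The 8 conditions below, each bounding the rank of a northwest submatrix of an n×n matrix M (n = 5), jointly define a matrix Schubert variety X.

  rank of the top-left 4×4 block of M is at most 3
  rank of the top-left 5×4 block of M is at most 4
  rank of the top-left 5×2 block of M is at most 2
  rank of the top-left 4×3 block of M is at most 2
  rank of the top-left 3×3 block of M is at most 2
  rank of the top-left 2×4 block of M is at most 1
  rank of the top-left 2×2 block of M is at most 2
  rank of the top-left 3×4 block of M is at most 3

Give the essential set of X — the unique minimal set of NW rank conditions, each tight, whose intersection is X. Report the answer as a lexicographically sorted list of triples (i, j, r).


Recovering R(i,j) via the rank-extension bound from the 8 conditions:

  R[1]: 1  1  1  1  1
  R[2]: 1  1  1  1  2
  R[3]: 1  2  2  2  3
  R[4]: 1  2  2  3  4
  R[5]: 1  2  3  4  5

giving w = (1, 5, 2, 4, 3) via Δ²R.

2 SE-corners of the 4-cell Rothe diagram give Ess(w):

[(2, 4, 1), (4, 3, 2)]


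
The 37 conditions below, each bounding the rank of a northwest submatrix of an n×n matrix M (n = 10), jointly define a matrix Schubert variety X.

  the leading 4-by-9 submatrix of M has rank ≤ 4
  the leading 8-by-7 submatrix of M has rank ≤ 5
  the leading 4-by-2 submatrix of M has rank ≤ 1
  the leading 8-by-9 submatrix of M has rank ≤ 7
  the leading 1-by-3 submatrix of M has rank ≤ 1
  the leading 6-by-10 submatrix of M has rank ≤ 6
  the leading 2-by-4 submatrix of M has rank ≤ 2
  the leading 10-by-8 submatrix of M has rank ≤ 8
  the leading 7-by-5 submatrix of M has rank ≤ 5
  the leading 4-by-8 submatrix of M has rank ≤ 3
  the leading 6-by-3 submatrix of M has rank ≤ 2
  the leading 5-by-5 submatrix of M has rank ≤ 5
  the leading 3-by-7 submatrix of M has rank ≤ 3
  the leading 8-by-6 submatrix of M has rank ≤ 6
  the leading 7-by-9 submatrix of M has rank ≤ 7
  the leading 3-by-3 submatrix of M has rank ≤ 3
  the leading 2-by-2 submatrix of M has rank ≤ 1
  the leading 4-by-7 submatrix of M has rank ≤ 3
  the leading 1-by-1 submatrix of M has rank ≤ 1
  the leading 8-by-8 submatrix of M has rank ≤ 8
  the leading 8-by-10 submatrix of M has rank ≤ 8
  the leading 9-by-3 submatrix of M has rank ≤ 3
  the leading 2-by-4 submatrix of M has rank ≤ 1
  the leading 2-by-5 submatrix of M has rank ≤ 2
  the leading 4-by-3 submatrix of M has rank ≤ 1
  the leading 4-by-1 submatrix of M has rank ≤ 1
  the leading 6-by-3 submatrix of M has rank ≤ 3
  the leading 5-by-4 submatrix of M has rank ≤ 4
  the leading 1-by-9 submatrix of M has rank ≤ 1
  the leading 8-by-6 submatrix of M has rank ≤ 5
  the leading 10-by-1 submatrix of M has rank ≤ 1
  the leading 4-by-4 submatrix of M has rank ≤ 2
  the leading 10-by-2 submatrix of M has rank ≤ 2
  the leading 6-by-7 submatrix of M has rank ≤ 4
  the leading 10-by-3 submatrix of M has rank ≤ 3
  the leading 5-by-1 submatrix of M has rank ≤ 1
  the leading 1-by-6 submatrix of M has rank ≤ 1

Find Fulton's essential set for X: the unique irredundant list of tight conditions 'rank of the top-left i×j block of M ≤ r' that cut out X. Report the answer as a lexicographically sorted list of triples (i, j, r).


Rank table r_w(10×10) implied by the 37 constraints:

  1 1 1 1 1 1 1 1 1 1
  1 1 1 1 2 2 2 2 2 2
  1 1 1 2 3 3 3 3 3 3
  1 1 1 2 3 3 3 3 4 4
  1 2 2 3 4 4 4 4 5 5
  1 2 2 3 4 4 4 5 6 6
  1 2 3 4 5 5 5 6 7 7
  1 2 3 4 5 5 5 6 7 8
  1 2 3 4 5 6 6 7 8 9
  1 2 3 4 5 6 7 8 9 10

the unique w with this rank table is (1, 5, 4, 9, 2, 8, 3, 10, 6, 7).

6 SE-corners of the 15-cell Rothe diagram give Ess(w):

[(2, 4, 1), (4, 3, 1), (4, 8, 3), (6, 3, 2), (6, 7, 4), (8, 7, 5)]


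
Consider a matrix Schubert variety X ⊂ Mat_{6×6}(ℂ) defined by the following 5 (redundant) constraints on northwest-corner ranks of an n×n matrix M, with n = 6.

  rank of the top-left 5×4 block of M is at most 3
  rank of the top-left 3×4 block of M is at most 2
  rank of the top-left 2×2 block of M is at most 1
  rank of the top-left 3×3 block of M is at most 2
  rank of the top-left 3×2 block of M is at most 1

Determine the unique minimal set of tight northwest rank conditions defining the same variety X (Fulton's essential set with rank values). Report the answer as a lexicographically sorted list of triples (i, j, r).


Reconstructing r_w from the 5 given conditions:

  i=1: 1 | 1 | 1 | 1 | 1 | 1
  i=2: 1 | 1 | 2 | 2 | 2 | 2
  i=3: 1 | 1 | 2 | 2 | 3 | 3
  i=4: 1 | 2 | 3 | 3 | 4 | 4
  i=5: 1 | 2 | 3 | 3 | 4 | 5
  i=6: 1 | 2 | 3 | 4 | 5 | 6

reading off 1-entries of Δ²R: w = (1, 3, 5, 2, 6, 4).

|D(w)|=4, |Ess(w)|=3:

[(3, 2, 1), (3, 4, 2), (5, 4, 3)]


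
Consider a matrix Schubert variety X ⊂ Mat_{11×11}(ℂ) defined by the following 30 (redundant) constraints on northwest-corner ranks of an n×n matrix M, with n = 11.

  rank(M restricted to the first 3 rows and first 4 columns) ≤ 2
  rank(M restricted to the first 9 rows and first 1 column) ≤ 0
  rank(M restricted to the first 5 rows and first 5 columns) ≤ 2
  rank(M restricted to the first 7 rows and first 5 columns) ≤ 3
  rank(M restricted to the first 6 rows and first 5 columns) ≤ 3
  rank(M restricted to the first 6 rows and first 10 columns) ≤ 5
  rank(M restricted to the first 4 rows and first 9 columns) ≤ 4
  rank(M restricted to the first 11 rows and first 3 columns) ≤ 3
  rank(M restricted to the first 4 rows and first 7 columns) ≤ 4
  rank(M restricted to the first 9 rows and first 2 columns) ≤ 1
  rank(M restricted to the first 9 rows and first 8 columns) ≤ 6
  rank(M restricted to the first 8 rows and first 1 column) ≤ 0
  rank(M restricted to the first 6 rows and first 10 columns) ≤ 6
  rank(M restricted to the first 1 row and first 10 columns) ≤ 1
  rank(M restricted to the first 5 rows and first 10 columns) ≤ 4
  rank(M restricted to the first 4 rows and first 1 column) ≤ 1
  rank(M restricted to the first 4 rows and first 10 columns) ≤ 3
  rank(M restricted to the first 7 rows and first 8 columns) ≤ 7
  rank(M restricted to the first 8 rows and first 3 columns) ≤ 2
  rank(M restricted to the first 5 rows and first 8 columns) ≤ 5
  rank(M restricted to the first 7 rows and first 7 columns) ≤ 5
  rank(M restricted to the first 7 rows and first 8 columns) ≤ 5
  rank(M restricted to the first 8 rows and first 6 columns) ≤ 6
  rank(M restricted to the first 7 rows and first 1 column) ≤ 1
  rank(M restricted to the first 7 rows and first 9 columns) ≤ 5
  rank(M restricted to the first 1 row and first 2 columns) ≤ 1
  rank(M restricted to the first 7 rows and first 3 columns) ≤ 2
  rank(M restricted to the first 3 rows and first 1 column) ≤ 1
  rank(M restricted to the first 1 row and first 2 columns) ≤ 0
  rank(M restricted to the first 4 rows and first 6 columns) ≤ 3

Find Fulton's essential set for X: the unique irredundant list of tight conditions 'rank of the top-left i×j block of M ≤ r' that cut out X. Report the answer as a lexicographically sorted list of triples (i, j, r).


Recovering R(i,j) via the rank-extension bound from the 30 conditions:

  i=1: 0  0  1  1  1  1  1  1  1  1  1
  i=2: 0  1  2  2  2  2  2  2  2  2  2
  i=3: 0  1  2  2  2  3  3  3  3  3  3
  i=4: 0  1  2  2  2  3  3  3  3  3  4
  i=5: 0  1  2  2  2  3  4  4  4  4  5
  i=6: 0  1  2  3  3  4  5  5  5  5  6
  i=7: 0  1  2  3  3  4  5  5  5  6  7
  i=8: 0  1  2  3  4  5  6  6  6  7  8
  i=9: 0  1  2  3  4  5  6  6  7  8  9
  i=10: 1  2  3  4  5  6  7  7  8  9  10
  i=11: 1  2  3  4  5  6  7  8  9  10  11

so w = (3, 2, 6, 11, 7, 4, 10, 5, 9, 1, 8).

ℓ(w)=24; the 7 essential cells (i,j,r):

[(1, 2, 0), (4, 10, 3), (5, 5, 2), (7, 5, 3), (7, 9, 5), (9, 1, 0), (9, 8, 6)]


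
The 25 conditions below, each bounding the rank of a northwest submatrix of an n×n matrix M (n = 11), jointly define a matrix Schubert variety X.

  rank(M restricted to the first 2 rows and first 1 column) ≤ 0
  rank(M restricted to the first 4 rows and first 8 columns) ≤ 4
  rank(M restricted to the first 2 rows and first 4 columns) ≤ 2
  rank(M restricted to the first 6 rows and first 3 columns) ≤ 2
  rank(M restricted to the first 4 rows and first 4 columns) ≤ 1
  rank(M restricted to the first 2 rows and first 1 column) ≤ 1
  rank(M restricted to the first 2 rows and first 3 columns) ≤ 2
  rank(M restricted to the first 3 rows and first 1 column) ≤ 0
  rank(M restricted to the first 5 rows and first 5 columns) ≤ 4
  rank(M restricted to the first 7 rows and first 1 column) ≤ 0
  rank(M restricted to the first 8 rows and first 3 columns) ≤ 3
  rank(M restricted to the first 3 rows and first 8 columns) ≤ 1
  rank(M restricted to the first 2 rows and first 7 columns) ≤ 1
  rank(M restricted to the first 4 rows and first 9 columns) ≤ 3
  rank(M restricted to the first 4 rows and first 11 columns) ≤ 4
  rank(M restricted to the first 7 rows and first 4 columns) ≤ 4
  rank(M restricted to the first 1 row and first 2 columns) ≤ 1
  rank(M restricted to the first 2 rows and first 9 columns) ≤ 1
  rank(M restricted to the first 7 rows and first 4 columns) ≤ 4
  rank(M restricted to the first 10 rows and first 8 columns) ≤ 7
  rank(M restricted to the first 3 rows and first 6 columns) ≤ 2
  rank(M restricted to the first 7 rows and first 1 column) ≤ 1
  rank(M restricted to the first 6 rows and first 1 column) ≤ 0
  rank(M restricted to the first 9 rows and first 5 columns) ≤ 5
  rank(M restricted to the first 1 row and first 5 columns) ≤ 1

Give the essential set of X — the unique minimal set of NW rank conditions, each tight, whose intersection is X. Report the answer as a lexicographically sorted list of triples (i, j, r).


Rank table r_w(11×11) implied by the 25 constraints:

  0 1 1 1 1 1 1 1 1 1 1
  0 1 1 1 1 1 1 1 1 2 2
  0 1 1 1 1 1 1 1 2 3 3
  0 1 1 1 2 2 2 2 3 4 4
  0 1 2 2 3 3 3 3 4 5 5
  0 1 2 3 4 4 4 4 5 6 6
  0 1 2 3 4 5 5 5 6 7 7
  1 2 3 4 5 6 6 6 7 8 8
  1 2 3 4 5 6 7 7 8 9 9
  1 2 3 4 5 6 7 7 8 9 10
  1 2 3 4 5 6 7 8 9 10 11

hence w(1..11) = (2, 10, 9, 5, 3, 4, 6, 1, 7, 11, 8).

|D(w)|=23, |Ess(w)|=5:

[(2, 9, 1), (3, 8, 1), (4, 4, 1), (7, 1, 0), (10, 8, 7)]


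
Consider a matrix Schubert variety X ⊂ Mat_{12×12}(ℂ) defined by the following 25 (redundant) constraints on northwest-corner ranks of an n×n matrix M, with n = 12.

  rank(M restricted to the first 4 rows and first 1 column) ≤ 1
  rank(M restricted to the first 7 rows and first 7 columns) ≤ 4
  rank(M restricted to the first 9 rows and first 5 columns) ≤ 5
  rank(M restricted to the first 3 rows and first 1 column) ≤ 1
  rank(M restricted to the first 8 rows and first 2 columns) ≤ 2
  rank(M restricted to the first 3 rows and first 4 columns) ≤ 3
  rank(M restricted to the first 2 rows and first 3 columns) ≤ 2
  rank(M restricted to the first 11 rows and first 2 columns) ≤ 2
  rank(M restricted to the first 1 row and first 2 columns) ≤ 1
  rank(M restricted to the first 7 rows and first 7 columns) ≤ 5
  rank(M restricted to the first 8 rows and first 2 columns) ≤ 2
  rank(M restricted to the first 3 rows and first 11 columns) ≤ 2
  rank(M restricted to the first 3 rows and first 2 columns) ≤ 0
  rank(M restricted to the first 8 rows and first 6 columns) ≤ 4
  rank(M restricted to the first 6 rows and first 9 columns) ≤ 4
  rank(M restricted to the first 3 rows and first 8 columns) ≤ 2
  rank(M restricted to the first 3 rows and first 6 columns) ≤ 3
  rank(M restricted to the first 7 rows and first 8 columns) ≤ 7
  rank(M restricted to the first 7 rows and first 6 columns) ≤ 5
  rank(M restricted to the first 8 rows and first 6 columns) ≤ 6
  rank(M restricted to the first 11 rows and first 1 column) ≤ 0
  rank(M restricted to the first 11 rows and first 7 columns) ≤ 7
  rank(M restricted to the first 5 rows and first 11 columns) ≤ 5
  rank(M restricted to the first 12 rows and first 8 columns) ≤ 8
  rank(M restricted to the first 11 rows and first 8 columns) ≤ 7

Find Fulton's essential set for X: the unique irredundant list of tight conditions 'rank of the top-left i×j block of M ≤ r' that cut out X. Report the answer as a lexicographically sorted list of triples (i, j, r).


Reconstructing r_w from the 25 given conditions:

  row 1: 0 0 1 1 1 1 1 1 1 1 1 1
  row 2: 0 0 1 2 2 2 2 2 2 2 2 2
  row 3: 0 0 1 2 2 2 2 2 2 2 2 3
  row 4: 0 1 2 3 3 3 3 3 3 3 3 4
  row 5: 0 1 2 3 4 4 4 4 4 4 4 5
  row 6: 0 1 2 3 4 4 4 4 4 5 5 6
  row 7: 0 1 2 3 4 4 4 5 5 6 6 7
  row 8: 0 1 2 3 4 4 5 6 6 7 7 8
  row 9: 0 1 2 3 4 5 6 7 7 8 8 9
  row 10: 0 1 2 3 4 5 6 7 8 9 9 10
  row 11: 0 1 2 3 4 5 6 7 8 9 10 11
  row 12: 1 2 3 4 5 6 7 8 9 10 11 12

so w = (3, 4, 12, 2, 5, 10, 8, 7, 6, 9, 11, 1).

Fulton essential set (6 of the 28 Rothe cells):

[(3, 2, 0), (3, 11, 2), (6, 9, 4), (7, 7, 4), (8, 6, 4), (11, 1, 0)]
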